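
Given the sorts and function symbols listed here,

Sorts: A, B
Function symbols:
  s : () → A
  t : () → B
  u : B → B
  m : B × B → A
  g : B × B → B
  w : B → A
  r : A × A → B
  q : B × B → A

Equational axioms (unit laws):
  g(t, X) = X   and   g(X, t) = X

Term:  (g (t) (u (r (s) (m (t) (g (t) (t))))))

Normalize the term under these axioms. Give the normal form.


1. (g (t) (u (r (s) (m (t) (g (t) (t))))))  →  (u (r (s) (m (t) (g (t) (t)))))
2. (u (r (s) (m (t) (g (t) (t)))))  →  (u (r (s) (m (t) (t))))

normal form = (u (r (s) (m (t) (t))))


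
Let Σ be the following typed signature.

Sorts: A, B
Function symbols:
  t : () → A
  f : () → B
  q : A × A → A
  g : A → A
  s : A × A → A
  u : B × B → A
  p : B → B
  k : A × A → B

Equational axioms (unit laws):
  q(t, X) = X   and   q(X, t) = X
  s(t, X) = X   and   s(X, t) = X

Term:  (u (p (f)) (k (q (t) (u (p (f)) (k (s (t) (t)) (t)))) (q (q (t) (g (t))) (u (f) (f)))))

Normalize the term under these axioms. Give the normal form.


1. (u (p (f)) (k (q (t) (u (p (f)) (k (s (t) (t)) (t)))) (q (q (t) (g (t))) (u (f) (f)))))  →  (u (p (f)) (k (u (p (f)) (k (s (t) (t)) (t))) (q (q (t) (g (t))) (u (f) (f)))))
2. (u (p (f)) (k (u (p (f)) (k (s (t) (t)) (t))) (q (q (t) (g (t))) (u (f) (f)))))  →  (u (p (f)) (k (u (p (f)) (k (t) (t))) (q (q (t) (g (t))) (u (f) (f)))))
3. (u (p (f)) (k (u (p (f)) (k (t) (t))) (q (q (t) (g (t))) (u (f) (f)))))  →  (u (p (f)) (k (u (p (f)) (k (t) (t))) (q (g (t)) (u (f) (f)))))

normal form = (u (p (f)) (k (u (p (f)) (k (t) (t))) (q (g (t)) (u (f) (f)))))


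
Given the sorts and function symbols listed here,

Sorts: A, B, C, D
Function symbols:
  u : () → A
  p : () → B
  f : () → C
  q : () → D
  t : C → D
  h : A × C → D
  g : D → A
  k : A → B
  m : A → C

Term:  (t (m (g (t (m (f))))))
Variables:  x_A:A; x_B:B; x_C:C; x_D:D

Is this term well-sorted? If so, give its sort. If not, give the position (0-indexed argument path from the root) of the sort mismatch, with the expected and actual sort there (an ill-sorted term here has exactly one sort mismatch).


ill-sorted at position [0, 0, 0, 0, 0]: expected A, got C

          (f) : C
        (m (f)) : ✗ arg 0 at [0, 0, 0, 0, 0] has sort C, expected A


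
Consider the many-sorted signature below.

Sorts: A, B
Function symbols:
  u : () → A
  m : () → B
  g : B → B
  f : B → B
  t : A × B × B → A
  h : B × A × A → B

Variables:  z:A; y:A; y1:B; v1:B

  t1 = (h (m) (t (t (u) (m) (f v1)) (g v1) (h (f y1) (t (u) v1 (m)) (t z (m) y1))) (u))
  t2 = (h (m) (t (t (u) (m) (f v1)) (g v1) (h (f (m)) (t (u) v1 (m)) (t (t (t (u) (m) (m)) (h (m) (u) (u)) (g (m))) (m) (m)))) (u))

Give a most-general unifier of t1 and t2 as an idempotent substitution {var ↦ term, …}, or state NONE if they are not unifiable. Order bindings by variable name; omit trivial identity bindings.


{y1 ↦ (m), z ↦ (t (t (u) (m) (m)) (h (m) (u) (u)) (g (m)))}


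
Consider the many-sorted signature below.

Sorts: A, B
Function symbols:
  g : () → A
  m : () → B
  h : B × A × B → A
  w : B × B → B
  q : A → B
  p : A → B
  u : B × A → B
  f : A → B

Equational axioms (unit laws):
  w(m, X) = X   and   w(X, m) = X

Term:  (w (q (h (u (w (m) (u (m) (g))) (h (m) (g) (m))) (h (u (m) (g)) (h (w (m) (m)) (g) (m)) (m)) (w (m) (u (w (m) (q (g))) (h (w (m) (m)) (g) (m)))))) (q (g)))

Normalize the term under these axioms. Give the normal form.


1. (w (q (h (u (w (m) (u (m) (g))) (h (m) (g) (m))) (h (u (m) (g)) (h (w (m) (m)) (g) (m)) (m)) (w (m) (u (w (m) (q (g))) (h (w (m) (m)) (g) (m)))))) (q (g)))  →  (w (q (h (u (u (m) (g)) (h (m) (g) (m))) (h (u (m) (g)) (h (w (m) (m)) (g) (m)) (m)) (w (m) (u (w (m) (q (g))) (h (w (m) (m)) (g) (m)))))) (q (g)))
2. (w (q (h (u (u (m) (g)) (h (m) (g) (m))) (h (u (m) (g)) (h (w (m) (m)) (g) (m)) (m)) (w (m) (u (w (m) (q (g))) (h (w (m) (m)) (g) (m)))))) (q (g)))  →  (w (q (h (u (u (m) (g)) (h (m) (g) (m))) (h (u (m) (g)) (h (m) (g) (m)) (m)) (w (m) (u (w (m) (q (g))) (h (w (m) (m)) (g) (m)))))) (q (g)))
3. (w (q (h (u (u (m) (g)) (h (m) (g) (m))) (h (u (m) (g)) (h (m) (g) (m)) (m)) (w (m) (u (w (m) (q (g))) (h (w (m) (m)) (g) (m)))))) (q (g)))  →  (w (q (h (u (u (m) (g)) (h (m) (g) (m))) (h (u (m) (g)) (h (m) (g) (m)) (m)) (u (w (m) (q (g))) (h (w (m) (m)) (g) (m))))) (q (g)))
4. (w (q (h (u (u (m) (g)) (h (m) (g) (m))) (h (u (m) (g)) (h (m) (g) (m)) (m)) (u (w (m) (q (g))) (h (w (m) (m)) (g) (m))))) (q (g)))  →  (w (q (h (u (u (m) (g)) (h (m) (g) (m))) (h (u (m) (g)) (h (m) (g) (m)) (m)) (u (q (g)) (h (w (m) (m)) (g) (m))))) (q (g)))
5. (w (q (h (u (u (m) (g)) (h (m) (g) (m))) (h (u (m) (g)) (h (m) (g) (m)) (m)) (u (q (g)) (h (w (m) (m)) (g) (m))))) (q (g)))  →  (w (q (h (u (u (m) (g)) (h (m) (g) (m))) (h (u (m) (g)) (h (m) (g) (m)) (m)) (u (q (g)) (h (m) (g) (m))))) (q (g)))

normal form = (w (q (h (u (u (m) (g)) (h (m) (g) (m))) (h (u (m) (g)) (h (m) (g) (m)) (m)) (u (q (g)) (h (m) (g) (m))))) (q (g)))


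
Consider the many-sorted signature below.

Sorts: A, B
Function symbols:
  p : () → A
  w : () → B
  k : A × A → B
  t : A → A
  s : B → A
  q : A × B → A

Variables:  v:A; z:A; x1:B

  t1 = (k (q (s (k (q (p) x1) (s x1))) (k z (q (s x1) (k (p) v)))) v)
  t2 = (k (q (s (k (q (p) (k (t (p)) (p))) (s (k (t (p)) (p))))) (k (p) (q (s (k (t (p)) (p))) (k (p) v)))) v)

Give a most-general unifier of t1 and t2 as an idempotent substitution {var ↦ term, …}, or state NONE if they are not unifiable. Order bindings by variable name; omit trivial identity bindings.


{x1 ↦ (k (t (p)) (p)), z ↦ (p)}


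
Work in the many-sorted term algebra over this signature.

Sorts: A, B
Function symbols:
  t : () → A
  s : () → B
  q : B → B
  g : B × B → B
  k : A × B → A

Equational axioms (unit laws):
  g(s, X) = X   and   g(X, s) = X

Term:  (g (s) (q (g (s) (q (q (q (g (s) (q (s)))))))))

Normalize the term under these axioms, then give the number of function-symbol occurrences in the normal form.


size = 6

1. (g (s) (q (g (s) (q (q (q (g (s) (q (s)))))))))  →  (q (g (s) (q (q (q (g (s) (q (s))))))))
2. (q (g (s) (q (q (q (g (s) (q (s))))))))  →  (q (q (q (q (g (s) (q (s)))))))
3. (q (q (q (q (g (s) (q (s)))))))  →  (q (q (q (q (q (s))))))
normal form: (q (q (q (q (q (s))))))


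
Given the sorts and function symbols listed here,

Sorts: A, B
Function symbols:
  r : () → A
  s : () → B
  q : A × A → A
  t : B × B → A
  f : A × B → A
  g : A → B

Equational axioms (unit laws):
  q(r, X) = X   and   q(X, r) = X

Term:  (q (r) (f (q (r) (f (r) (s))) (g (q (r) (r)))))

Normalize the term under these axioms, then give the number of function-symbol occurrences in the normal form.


1. (q (r) (f (q (r) (f (r) (s))) (g (q (r) (r)))))  →  (f (q (r) (f (r) (s))) (g (q (r) (r))))
2. (f (q (r) (f (r) (s))) (g (q (r) (r))))  →  (f (f (r) (s)) (g (q (r) (r))))
3. (f (f (r) (s)) (g (q (r) (r))))  →  (f (f (r) (s)) (g (r)))
normal form: (f (f (r) (s)) (g (r)))

size = 6


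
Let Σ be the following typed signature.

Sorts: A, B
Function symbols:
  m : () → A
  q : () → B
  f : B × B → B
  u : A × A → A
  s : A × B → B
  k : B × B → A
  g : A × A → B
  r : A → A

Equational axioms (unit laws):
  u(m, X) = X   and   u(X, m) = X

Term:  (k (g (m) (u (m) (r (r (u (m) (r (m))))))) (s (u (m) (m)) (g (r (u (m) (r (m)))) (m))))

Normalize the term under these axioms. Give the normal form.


1. (k (g (m) (u (m) (r (r (u (m) (r (m))))))) (s (u (m) (m)) (g (r (u (m) (r (m)))) (m))))  →  (k (g (m) (r (r (u (m) (r (m)))))) (s (u (m) (m)) (g (r (u (m) (r (m)))) (m))))
2. (k (g (m) (r (r (u (m) (r (m)))))) (s (u (m) (m)) (g (r (u (m) (r (m)))) (m))))  →  (k (g (m) (r (r (r (m))))) (s (u (m) (m)) (g (r (u (m) (r (m)))) (m))))
3. (k (g (m) (r (r (r (m))))) (s (u (m) (m)) (g (r (u (m) (r (m)))) (m))))  →  (k (g (m) (r (r (r (m))))) (s (m) (g (r (u (m) (r (m)))) (m))))
4. (k (g (m) (r (r (r (m))))) (s (m) (g (r (u (m) (r (m)))) (m))))  →  (k (g (m) (r (r (r (m))))) (s (m) (g (r (r (m))) (m))))

normal form = (k (g (m) (r (r (r (m))))) (s (m) (g (r (r (m))) (m))))


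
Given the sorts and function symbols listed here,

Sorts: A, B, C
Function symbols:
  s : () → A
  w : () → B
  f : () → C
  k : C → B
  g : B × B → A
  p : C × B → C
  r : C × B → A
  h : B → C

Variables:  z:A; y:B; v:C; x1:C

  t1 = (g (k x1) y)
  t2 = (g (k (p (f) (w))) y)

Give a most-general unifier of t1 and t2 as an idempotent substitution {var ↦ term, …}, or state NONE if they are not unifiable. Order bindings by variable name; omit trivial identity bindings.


{x1 ↦ (p (f) (w))}


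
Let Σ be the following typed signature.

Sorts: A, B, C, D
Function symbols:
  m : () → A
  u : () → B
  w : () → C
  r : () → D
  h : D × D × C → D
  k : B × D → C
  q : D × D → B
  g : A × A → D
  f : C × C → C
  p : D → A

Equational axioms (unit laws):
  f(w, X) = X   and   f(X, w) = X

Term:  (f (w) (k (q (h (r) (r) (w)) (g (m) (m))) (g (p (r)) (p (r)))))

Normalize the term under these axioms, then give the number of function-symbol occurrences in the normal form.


1. (f (w) (k (q (h (r) (r) (w)) (g (m) (m))) (g (p (r)) (p (r)))))  →  (k (q (h (r) (r) (w)) (g (m) (m))) (g (p (r)) (p (r))))
normal form: (k (q (h (r) (r) (w)) (g (m) (m))) (g (p (r)) (p (r))))

size = 14


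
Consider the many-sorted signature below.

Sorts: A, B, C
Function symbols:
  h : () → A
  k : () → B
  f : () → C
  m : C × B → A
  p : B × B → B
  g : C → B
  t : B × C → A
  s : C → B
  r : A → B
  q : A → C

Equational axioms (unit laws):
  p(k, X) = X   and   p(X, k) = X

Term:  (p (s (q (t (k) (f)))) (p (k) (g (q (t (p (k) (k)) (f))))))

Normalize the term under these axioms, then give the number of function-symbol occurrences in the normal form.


size = 11

1. (p (s (q (t (k) (f)))) (p (k) (g (q (t (p (k) (k)) (f))))))  →  (p (s (q (t (k) (f)))) (g (q (t (p (k) (k)) (f)))))
2. (p (s (q (t (k) (f)))) (g (q (t (p (k) (k)) (f)))))  →  (p (s (q (t (k) (f)))) (g (q (t (k) (f)))))
normal form: (p (s (q (t (k) (f)))) (g (q (t (k) (f)))))


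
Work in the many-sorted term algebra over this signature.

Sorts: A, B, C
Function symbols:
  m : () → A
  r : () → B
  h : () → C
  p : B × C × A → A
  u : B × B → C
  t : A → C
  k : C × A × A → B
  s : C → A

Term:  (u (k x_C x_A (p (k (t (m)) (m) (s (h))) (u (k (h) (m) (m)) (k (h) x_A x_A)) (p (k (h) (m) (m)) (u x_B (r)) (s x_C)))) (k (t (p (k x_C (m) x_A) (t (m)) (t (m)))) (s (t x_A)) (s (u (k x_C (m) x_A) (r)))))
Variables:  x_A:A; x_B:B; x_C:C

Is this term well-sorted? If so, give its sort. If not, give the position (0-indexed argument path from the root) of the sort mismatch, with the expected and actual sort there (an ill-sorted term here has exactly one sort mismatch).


    x_C : C
    x_A : A
          (m) : A
        (t (m)) : C
        (m) : A
          (h) : C
        (s (h)) : A
      (k (t (m)) (m) (s (h))) : B
          (h) : C
          (m) : A
          (m) : A
        (k (h) (m) (m)) : B
          (h) : C
          x_A : A
          x_A : A
        (k (h) x_A x_A) : B
      (u (k (h) (m) (m)) (k (h) x_A x_A)) : C
          (h) : C
          (m) : A
          (m) : A
        (k (h) (m) (m)) : B
          x_B : B
          (r) : B
        (u x_B (r)) : C
          x_C : C
        (s x_C) : A
      (p (k (h) (m) (m)) (u x_B (r)) (s x_C)) : A
    (p (k (t (m)) (m) (s (h))) (u (k (h) (m) (m)) (k (h) x_A x_A)) (p (k (h) (m) (m)) (u x_B (r)) (s x_C))) : A
  (k x_C x_A (p (k (t (m)) (m) (s (h))) (u (k (h) (m) (m)) (k (h) x_A x_A)) (p (k (h) (m) (m)) (u x_B (r)) (s x_C)))) : B
          x_C : C
          (m) : A
          x_A : A
        (k x_C (m) x_A) : B
          (m) : A
        (t (m)) : C
          (m) : A
        (t (m)) : C
      (p (k x_C (m) x_A) (t (m)) (t (m))) : ✗ arg 2 at [1, 0, 0, 2] has sort C, expected A
        x_A : A
      (t x_A) : C
    (s (t x_A)) : A
          x_C : C
          (m) : A
          x_A : A
        (k x_C (m) x_A) : B
        (r) : B
      (u (k x_C (m) x_A) (r)) : C
    (s (u (k x_C (m) x_A) (r))) : A

ill-sorted at position [1, 0, 0, 2]: expected A, got C


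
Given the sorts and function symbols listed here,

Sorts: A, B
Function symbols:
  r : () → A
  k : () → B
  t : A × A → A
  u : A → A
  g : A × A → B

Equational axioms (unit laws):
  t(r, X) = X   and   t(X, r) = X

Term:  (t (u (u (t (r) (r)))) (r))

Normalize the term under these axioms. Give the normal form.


1. (t (u (u (t (r) (r)))) (r))  →  (u (u (t (r) (r))))
2. (u (u (t (r) (r))))  →  (u (u (r)))

normal form = (u (u (r)))


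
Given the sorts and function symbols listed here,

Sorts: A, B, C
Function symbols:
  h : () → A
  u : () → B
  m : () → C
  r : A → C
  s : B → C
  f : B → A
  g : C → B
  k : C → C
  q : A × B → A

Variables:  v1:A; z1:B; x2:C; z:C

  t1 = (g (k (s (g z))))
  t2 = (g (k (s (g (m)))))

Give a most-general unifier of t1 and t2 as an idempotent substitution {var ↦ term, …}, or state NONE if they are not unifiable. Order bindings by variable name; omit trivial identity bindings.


{z ↦ (m)}


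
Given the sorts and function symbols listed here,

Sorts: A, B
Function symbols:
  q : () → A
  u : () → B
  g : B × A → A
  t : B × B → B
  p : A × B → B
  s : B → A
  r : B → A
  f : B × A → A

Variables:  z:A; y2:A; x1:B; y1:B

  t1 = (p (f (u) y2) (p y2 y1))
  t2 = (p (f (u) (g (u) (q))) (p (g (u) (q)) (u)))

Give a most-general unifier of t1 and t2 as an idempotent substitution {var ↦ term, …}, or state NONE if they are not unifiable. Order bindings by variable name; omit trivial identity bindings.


{y1 ↦ (u), y2 ↦ (g (u) (q))}


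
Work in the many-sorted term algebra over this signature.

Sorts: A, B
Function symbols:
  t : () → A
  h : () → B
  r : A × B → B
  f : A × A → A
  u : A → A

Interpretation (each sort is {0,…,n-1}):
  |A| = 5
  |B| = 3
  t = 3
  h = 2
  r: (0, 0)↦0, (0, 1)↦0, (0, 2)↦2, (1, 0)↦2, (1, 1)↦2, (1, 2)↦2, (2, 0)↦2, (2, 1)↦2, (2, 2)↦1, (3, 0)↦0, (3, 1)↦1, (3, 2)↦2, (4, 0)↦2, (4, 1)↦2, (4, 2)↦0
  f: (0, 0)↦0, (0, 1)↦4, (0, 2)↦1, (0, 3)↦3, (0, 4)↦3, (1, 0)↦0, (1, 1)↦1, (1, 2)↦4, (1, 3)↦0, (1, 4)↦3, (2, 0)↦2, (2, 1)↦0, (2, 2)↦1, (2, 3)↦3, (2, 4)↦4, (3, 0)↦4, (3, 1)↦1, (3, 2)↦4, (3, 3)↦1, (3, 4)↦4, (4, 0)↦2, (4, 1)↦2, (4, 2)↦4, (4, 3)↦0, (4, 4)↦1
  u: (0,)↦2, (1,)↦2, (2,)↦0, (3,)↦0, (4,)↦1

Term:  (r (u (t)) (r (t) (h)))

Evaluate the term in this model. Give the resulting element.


  t = 3
  (u (t)) = u(3,) = 0
  t = 3
  h = 2
  (r (t) (h)) = r(3, 2) = 2
  (r (u (t)) (r (t) (h))) = r(0, 2) = 2

value = 2


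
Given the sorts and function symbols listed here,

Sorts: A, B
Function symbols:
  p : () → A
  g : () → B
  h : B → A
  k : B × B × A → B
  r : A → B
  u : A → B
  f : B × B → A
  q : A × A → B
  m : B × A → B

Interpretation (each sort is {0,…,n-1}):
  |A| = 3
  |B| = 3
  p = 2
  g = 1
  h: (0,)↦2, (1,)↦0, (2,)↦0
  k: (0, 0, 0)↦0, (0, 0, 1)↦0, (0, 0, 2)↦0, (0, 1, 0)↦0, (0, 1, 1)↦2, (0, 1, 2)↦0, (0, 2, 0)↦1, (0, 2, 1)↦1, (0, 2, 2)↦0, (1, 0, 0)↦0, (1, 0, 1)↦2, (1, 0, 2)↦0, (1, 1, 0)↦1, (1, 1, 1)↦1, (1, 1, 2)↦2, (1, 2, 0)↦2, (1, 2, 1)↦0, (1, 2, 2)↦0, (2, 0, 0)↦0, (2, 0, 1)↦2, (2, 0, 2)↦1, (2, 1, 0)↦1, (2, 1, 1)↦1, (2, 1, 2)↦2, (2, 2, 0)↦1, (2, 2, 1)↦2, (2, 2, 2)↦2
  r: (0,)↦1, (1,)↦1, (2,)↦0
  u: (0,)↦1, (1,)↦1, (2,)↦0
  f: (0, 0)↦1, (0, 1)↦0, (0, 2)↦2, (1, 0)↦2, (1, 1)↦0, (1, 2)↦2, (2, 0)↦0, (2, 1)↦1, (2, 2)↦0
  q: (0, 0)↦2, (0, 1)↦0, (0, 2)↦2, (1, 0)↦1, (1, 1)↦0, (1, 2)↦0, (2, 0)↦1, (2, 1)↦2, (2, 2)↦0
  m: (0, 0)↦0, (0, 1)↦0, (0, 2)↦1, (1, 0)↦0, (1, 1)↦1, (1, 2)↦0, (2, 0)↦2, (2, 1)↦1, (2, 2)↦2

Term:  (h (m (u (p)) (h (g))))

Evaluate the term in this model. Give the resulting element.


  p = 2
  (u (p)) = u(2,) = 0
  g = 1
  (h (g)) = h(1,) = 0
  (m (u (p)) (h (g))) = m(0, 0) = 0
  (h (m (u (p)) (h (g)))) = h(0,) = 2

value = 2


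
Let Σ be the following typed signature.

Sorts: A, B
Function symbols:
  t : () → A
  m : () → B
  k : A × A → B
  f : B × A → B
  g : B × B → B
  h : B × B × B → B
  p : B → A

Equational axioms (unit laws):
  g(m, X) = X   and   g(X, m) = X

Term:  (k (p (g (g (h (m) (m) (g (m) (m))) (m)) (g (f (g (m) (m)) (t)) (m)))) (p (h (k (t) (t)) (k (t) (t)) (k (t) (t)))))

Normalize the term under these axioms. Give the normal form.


1. (k (p (g (g (h (m) (m) (g (m) (m))) (m)) (g (f (g (m) (m)) (t)) (m)))) (p (h (k (t) (t)) (k (t) (t)) (k (t) (t)))))  →  (k (p (g (h (m) (m) (g (m) (m))) (g (f (g (m) (m)) (t)) (m)))) (p (h (k (t) (t)) (k (t) (t)) (k (t) (t)))))
2. (k (p (g (h (m) (m) (g (m) (m))) (g (f (g (m) (m)) (t)) (m)))) (p (h (k (t) (t)) (k (t) (t)) (k (t) (t)))))  →  (k (p (g (h (m) (m) (m)) (g (f (g (m) (m)) (t)) (m)))) (p (h (k (t) (t)) (k (t) (t)) (k (t) (t)))))
3. (k (p (g (h (m) (m) (m)) (g (f (g (m) (m)) (t)) (m)))) (p (h (k (t) (t)) (k (t) (t)) (k (t) (t)))))  →  (k (p (g (h (m) (m) (m)) (f (g (m) (m)) (t)))) (p (h (k (t) (t)) (k (t) (t)) (k (t) (t)))))
4. (k (p (g (h (m) (m) (m)) (f (g (m) (m)) (t)))) (p (h (k (t) (t)) (k (t) (t)) (k (t) (t)))))  →  (k (p (g (h (m) (m) (m)) (f (m) (t)))) (p (h (k (t) (t)) (k (t) (t)) (k (t) (t)))))

normal form = (k (p (g (h (m) (m) (m)) (f (m) (t)))) (p (h (k (t) (t)) (k (t) (t)) (k (t) (t)))))


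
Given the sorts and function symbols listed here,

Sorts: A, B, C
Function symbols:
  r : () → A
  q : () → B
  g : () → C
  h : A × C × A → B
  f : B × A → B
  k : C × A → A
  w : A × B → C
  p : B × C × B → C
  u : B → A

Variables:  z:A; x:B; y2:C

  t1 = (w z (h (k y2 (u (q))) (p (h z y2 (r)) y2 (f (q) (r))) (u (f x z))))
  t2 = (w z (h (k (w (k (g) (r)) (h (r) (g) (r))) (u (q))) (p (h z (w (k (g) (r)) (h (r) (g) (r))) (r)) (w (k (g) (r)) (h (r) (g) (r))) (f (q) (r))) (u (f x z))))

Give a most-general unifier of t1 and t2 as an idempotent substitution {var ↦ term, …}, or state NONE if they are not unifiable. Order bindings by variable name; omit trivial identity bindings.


{y2 ↦ (w (k (g) (r)) (h (r) (g) (r)))}


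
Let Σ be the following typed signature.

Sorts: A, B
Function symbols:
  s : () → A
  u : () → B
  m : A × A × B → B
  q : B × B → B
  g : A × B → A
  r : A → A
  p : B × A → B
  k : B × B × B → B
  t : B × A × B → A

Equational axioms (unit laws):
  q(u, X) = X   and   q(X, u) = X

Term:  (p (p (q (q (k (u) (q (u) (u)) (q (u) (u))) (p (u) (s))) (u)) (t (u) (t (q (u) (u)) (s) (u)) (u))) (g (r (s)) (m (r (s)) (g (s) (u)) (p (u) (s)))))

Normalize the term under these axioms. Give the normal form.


1. (p (p (q (q (k (u) (q (u) (u)) (q (u) (u))) (p (u) (s))) (u)) (t (u) (t (q (u) (u)) (s) (u)) (u))) (g (r (s)) (m (r (s)) (g (s) (u)) (p (u) (s)))))  →  (p (p (q (k (u) (q (u) (u)) (q (u) (u))) (p (u) (s))) (t (u) (t (q (u) (u)) (s) (u)) (u))) (g (r (s)) (m (r (s)) (g (s) (u)) (p (u) (s)))))
2. (p (p (q (k (u) (q (u) (u)) (q (u) (u))) (p (u) (s))) (t (u) (t (q (u) (u)) (s) (u)) (u))) (g (r (s)) (m (r (s)) (g (s) (u)) (p (u) (s)))))  →  (p (p (q (k (u) (u) (q (u) (u))) (p (u) (s))) (t (u) (t (q (u) (u)) (s) (u)) (u))) (g (r (s)) (m (r (s)) (g (s) (u)) (p (u) (s)))))
3. (p (p (q (k (u) (u) (q (u) (u))) (p (u) (s))) (t (u) (t (q (u) (u)) (s) (u)) (u))) (g (r (s)) (m (r (s)) (g (s) (u)) (p (u) (s)))))  →  (p (p (q (k (u) (u) (u)) (p (u) (s))) (t (u) (t (q (u) (u)) (s) (u)) (u))) (g (r (s)) (m (r (s)) (g (s) (u)) (p (u) (s)))))
4. (p (p (q (k (u) (u) (u)) (p (u) (s))) (t (u) (t (q (u) (u)) (s) (u)) (u))) (g (r (s)) (m (r (s)) (g (s) (u)) (p (u) (s)))))  →  (p (p (q (k (u) (u) (u)) (p (u) (s))) (t (u) (t (u) (s) (u)) (u))) (g (r (s)) (m (r (s)) (g (s) (u)) (p (u) (s)))))

normal form = (p (p (q (k (u) (u) (u)) (p (u) (s))) (t (u) (t (u) (s) (u)) (u))) (g (r (s)) (m (r (s)) (g (s) (u)) (p (u) (s)))))


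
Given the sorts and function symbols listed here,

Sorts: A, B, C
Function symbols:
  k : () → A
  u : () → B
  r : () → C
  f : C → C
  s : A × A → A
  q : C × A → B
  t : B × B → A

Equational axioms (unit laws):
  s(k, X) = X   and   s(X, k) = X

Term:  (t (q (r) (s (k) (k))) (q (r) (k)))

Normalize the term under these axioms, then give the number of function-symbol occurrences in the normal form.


size = 7

1. (t (q (r) (s (k) (k))) (q (r) (k)))  →  (t (q (r) (k)) (q (r) (k)))
normal form: (t (q (r) (k)) (q (r) (k)))


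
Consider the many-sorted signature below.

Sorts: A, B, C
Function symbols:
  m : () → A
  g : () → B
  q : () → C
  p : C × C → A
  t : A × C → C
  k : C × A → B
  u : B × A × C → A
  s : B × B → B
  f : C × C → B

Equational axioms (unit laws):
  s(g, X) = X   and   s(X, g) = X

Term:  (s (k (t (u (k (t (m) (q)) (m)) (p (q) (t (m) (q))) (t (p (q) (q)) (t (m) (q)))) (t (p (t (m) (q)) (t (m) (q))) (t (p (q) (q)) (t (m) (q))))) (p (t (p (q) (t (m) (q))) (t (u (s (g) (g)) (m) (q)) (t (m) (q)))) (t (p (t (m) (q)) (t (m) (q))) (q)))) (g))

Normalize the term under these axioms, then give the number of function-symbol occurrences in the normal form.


1. (s (k (t (u (k (t (m) (q)) (m)) (p (q) (t (m) (q))) (t (p (q) (q)) (t (m) (q)))) (t (p (t (m) (q)) (t (m) (q))) (t (p (q) (q)) (t (m) (q))))) (p (t (p (q) (t (m) (q))) (t (u (s (g) (g)) (m) (q)) (t (m) (q)))) (t (p (t (m) (q)) (t (m) (q))) (q)))) (g))  →  (k (t (u (k (t (m) (q)) (m)) (p (q) (t (m) (q))) (t (p (q) (q)) (t (m) (q)))) (t (p (t (m) (q)) (t (m) (q))) (t (p (q) (q)) (t (m) (q))))) (p (t (p (q) (t (m) (q))) (t (u (s (g) (g)) (m) (q)) (t (m) (q)))) (t (p (t (m) (q)) (t (m) (q))) (q))))
2. (k (t (u (k (t (m) (q)) (m)) (p (q) (t (m) (q))) (t (p (q) (q)) (t (m) (q)))) (t (p (t (m) (q)) (t (m) (q))) (t (p (q) (q)) (t (m) (q))))) (p (t (p (q) (t (m) (q))) (t (u (s (g) (g)) (m) (q)) (t (m) (q)))) (t (p (t (m) (q)) (t (m) (q))) (q))))  →  (k (t (u (k (t (m) (q)) (m)) (p (q) (t (m) (q))) (t (p (q) (q)) (t (m) (q)))) (t (p (t (m) (q)) (t (m) (q))) (t (p (q) (q)) (t (m) (q))))) (p (t (p (q) (t (m) (q))) (t (u (g) (m) (q)) (t (m) (q)))) (t (p (t (m) (q)) (t (m) (q))) (q))))
normal form: (k (t (u (k (t (m) (q)) (m)) (p (q) (t (m) (q))) (t (p (q) (q)) (t (m) (q)))) (t (p (t (m) (q)) (t (m) (q))) (t (p (q) (q)) (t (m) (q))))) (p (t (p (q) (t (m) (q))) (t (u (g) (m) (q)) (t (m) (q)))) (t (p (t (m) (q)) (t (m) (q))) (q))))

size = 59


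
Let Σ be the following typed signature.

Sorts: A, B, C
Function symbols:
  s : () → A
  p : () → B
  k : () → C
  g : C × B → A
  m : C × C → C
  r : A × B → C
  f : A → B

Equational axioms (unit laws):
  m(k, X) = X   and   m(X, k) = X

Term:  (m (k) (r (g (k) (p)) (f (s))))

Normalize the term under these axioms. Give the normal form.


normal form = (r (g (k) (p)) (f (s)))

1. (m (k) (r (g (k) (p)) (f (s))))  →  (r (g (k) (p)) (f (s)))


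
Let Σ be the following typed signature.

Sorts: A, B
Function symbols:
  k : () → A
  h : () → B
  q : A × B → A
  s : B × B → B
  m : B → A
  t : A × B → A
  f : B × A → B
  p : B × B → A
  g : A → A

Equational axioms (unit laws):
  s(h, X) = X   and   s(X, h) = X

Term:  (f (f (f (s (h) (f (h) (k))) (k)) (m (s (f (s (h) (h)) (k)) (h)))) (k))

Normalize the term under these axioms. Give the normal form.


normal form = (f (f (f (f (h) (k)) (k)) (m (f (h) (k)))) (k))

1. (f (f (f (s (h) (f (h) (k))) (k)) (m (s (f (s (h) (h)) (k)) (h)))) (k))  →  (f (f (f (f (h) (k)) (k)) (m (s (f (s (h) (h)) (k)) (h)))) (k))
2. (f (f (f (f (h) (k)) (k)) (m (s (f (s (h) (h)) (k)) (h)))) (k))  →  (f (f (f (f (h) (k)) (k)) (m (f (s (h) (h)) (k)))) (k))
3. (f (f (f (f (h) (k)) (k)) (m (f (s (h) (h)) (k)))) (k))  →  (f (f (f (f (h) (k)) (k)) (m (f (h) (k)))) (k))


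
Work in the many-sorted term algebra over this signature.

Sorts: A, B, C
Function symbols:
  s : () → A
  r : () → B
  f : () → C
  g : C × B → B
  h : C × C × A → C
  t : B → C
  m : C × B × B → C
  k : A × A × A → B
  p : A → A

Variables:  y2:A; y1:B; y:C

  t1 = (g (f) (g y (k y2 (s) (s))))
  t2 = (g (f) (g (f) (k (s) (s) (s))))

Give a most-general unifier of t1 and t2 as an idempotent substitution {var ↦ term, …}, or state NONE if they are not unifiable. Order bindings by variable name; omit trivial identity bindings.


{y ↦ (f), y2 ↦ (s)}


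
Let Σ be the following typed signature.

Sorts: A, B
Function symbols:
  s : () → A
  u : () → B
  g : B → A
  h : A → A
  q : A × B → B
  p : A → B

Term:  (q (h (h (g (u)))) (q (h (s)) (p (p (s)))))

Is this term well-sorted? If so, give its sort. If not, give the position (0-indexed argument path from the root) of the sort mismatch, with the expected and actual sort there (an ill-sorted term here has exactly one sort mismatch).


        (u) : B
      (g (u)) : A
    (h (g (u))) : A
  (h (h (g (u)))) : A
      (s) : A
    (h (s)) : A
        (s) : A
      (p (s)) : B
    (p (p (s))) : ✗ arg 0 at [1, 1, 0] has sort B, expected A

ill-sorted at position [1, 1, 0]: expected A, got B


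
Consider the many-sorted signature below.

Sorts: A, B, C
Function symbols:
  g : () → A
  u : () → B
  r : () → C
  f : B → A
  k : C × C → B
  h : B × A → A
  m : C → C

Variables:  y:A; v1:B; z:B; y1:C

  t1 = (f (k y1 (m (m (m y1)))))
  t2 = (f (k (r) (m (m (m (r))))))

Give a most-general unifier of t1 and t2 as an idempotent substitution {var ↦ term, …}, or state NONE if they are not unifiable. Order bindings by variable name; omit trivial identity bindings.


{y1 ↦ (r)}


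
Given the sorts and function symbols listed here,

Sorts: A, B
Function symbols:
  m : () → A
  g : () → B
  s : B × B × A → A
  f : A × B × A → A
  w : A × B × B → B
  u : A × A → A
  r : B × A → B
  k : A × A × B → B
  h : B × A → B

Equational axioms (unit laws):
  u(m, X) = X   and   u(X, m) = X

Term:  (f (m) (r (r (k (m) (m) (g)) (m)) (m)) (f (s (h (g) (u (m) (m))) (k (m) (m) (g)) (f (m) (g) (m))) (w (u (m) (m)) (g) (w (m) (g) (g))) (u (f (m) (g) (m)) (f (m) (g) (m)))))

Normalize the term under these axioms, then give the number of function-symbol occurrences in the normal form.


size = 39

1. (f (m) (r (r (k (m) (m) (g)) (m)) (m)) (f (s (h (g) (u (m) (m))) (k (m) (m) (g)) (f (m) (g) (m))) (w (u (m) (m)) (g) (w (m) (g) (g))) (u (f (m) (g) (m)) (f (m) (g) (m)))))  →  (f (m) (r (r (k (m) (m) (g)) (m)) (m)) (f (s (h (g) (m)) (k (m) (m) (g)) (f (m) (g) (m))) (w (u (m) (m)) (g) (w (m) (g) (g))) (u (f (m) (g) (m)) (f (m) (g) (m)))))
2. (f (m) (r (r (k (m) (m) (g)) (m)) (m)) (f (s (h (g) (m)) (k (m) (m) (g)) (f (m) (g) (m))) (w (u (m) (m)) (g) (w (m) (g) (g))) (u (f (m) (g) (m)) (f (m) (g) (m)))))  →  (f (m) (r (r (k (m) (m) (g)) (m)) (m)) (f (s (h (g) (m)) (k (m) (m) (g)) (f (m) (g) (m))) (w (m) (g) (w (m) (g) (g))) (u (f (m) (g) (m)) (f (m) (g) (m)))))
normal form: (f (m) (r (r (k (m) (m) (g)) (m)) (m)) (f (s (h (g) (m)) (k (m) (m) (g)) (f (m) (g) (m))) (w (m) (g) (w (m) (g) (g))) (u (f (m) (g) (m)) (f (m) (g) (m)))))


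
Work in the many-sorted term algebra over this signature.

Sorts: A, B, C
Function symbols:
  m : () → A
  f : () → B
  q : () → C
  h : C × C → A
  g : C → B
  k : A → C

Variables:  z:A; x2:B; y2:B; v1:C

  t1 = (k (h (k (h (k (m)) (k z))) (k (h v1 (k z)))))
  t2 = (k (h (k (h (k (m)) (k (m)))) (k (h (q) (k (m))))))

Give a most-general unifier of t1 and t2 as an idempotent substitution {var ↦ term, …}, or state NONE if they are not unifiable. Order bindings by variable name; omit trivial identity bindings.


{v1 ↦ (q), z ↦ (m)}


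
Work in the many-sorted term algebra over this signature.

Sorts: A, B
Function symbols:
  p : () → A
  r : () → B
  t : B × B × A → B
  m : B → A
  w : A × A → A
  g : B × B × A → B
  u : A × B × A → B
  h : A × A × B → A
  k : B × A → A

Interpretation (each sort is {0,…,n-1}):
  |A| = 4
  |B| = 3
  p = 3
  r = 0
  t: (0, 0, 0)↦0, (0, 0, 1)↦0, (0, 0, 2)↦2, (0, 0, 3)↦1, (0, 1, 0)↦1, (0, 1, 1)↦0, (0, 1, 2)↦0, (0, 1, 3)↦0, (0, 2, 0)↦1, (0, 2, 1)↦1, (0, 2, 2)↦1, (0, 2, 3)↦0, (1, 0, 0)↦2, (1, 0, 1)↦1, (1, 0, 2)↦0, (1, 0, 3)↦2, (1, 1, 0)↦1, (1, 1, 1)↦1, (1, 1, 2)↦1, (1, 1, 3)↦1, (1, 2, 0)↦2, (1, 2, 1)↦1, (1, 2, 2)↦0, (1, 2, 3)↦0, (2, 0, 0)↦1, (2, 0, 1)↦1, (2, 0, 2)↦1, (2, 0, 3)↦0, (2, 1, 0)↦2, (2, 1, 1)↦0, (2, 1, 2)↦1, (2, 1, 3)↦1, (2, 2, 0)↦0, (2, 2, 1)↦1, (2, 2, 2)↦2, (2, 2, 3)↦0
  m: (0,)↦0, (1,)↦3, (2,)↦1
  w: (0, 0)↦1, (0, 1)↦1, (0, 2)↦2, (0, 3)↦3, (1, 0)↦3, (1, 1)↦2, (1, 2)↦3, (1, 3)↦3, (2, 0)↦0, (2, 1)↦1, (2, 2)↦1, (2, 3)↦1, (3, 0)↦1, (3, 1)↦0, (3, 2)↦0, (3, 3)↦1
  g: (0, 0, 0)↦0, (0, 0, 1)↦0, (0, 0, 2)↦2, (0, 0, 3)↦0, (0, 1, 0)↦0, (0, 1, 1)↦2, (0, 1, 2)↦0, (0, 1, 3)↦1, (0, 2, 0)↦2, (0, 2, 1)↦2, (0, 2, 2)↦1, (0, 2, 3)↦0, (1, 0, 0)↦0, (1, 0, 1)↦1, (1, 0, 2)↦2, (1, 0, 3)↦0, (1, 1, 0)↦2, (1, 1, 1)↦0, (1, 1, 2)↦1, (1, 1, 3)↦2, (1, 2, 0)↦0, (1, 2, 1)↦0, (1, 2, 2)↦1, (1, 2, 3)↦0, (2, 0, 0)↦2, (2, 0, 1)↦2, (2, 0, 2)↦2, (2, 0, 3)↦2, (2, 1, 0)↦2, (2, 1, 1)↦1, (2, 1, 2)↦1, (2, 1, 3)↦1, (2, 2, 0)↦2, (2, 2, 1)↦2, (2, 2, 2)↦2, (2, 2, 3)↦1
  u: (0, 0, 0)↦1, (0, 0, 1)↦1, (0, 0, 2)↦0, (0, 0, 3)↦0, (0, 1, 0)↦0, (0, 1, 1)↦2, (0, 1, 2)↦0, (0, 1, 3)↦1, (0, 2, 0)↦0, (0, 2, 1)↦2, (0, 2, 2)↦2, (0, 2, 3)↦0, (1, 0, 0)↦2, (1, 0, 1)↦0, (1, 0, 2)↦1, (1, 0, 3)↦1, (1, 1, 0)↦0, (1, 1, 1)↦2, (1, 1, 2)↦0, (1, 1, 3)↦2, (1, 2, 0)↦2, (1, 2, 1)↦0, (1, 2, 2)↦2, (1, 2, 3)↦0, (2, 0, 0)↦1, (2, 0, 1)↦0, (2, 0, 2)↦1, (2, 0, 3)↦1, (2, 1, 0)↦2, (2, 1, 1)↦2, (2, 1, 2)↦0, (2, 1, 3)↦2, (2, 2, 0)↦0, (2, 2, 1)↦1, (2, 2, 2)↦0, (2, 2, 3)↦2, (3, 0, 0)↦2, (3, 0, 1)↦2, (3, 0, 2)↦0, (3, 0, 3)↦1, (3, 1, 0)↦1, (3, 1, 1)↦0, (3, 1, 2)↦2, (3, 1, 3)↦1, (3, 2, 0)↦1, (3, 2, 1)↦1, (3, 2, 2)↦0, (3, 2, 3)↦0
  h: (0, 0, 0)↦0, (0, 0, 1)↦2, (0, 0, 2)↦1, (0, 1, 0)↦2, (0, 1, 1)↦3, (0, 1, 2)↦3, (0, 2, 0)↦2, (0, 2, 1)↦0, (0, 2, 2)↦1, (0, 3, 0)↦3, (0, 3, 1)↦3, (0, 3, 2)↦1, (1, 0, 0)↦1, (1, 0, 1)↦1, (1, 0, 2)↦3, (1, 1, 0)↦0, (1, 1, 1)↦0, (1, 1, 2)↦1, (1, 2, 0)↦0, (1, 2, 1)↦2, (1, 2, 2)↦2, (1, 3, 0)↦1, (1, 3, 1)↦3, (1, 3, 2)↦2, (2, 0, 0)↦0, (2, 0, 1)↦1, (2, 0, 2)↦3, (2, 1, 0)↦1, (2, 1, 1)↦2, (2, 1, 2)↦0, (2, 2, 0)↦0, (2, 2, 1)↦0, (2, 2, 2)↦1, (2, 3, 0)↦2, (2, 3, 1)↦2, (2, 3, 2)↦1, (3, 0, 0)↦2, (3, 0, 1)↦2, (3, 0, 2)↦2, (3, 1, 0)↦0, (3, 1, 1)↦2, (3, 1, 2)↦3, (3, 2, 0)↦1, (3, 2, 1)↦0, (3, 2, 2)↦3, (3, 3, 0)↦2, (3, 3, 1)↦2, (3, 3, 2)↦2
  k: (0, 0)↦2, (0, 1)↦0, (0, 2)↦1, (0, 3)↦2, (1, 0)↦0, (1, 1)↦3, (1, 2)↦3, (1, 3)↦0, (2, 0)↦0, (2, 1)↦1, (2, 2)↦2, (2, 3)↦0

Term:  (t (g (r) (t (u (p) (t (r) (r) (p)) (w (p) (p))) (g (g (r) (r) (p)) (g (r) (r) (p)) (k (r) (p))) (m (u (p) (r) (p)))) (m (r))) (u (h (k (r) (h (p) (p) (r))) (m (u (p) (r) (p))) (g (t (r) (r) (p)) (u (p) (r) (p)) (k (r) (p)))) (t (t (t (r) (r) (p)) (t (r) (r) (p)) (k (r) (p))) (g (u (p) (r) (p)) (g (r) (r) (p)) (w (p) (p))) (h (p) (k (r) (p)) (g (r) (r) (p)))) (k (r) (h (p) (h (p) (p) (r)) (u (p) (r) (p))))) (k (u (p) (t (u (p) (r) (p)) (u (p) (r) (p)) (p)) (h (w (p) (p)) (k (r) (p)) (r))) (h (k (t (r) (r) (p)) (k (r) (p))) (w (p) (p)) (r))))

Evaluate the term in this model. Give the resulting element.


  r = 0
  p = 3
  r = 0
  r = 0
  p = 3
  (t (r) (r) (p)) = t(0, 0, 3) = 1
  p = 3
  p = 3
  (w (p) (p)) = w(3, 3) = 1
  (u (p) (t (r) (r) (p)) (w (p) (p))) = u(3, 1, 1) = 0
  r = 0
  r = 0
  p = 3
  (g (r) (r) (p)) = g(0, 0, 3) = 0
  r = 0
  r = 0
  p = 3
  (g (r) (r) (p)) = g(0, 0, 3) = 0
  r = 0
  p = 3
  (k (r) (p)) = k(0, 3) = 2
  (g (g (r) (r) (p)) (g (r) (r) (p)) (k (r) (p))) = g(0, 0, 2) = 2
  p = 3
  r = 0
  p = 3
  (u (p) (r) (p)) = u(3, 0, 3) = 1
  (m (u (p) (r) (p))) = m(1,) = 3
  (t (u (p) (t (r) (r) (p)) (w (p) (p))) (g (g (r) (r) (p)) (g (r) (r) (p)) (k (r) (p))) (m (u (p) (r) (p)))) = t(0, 2, 3) = 0
  r = 0
  (m (r)) = m(0,) = 0
  (g (r) (t (u (p) (t (r) (r) (p)) (w (p) (p))) (g (g (r) (r) (p)) (g (r) (r) (p)) (k (r) (p))) (m (u (p) (r) (p)))) (m (r))) = g(0, 0, 0) = 0
  r = 0
  p = 3
  p = 3
  r = 0
  (h (p) (p) (r)) = h(3, 3, 0) = 2
  (k (r) (h (p) (p) (r))) = k(0, 2) = 1
  p = 3
  r = 0
  p = 3
  (u (p) (r) (p)) = u(3, 0, 3) = 1
  (m (u (p) (r) (p))) = m(1,) = 3
  r = 0
  r = 0
  p = 3
  (t (r) (r) (p)) = t(0, 0, 3) = 1
  p = 3
  r = 0
  p = 3
  (u (p) (r) (p)) = u(3, 0, 3) = 1
  r = 0
  p = 3
  (k (r) (p)) = k(0, 3) = 2
  (g (t (r) (r) (p)) (u (p) (r) (p)) (k (r) (p))) = g(1, 1, 2) = 1
  (h (k (r) (h (p) (p) (r))) (m (u (p) (r) (p))) (g (t (r) (r) (p)) (u (p) (r) (p)) (k (r) (p)))) = h(1, 3, 1) = 3
  r = 0
  r = 0
  p = 3
  (t (r) (r) (p)) = t(0, 0, 3) = 1
  r = 0
  r = 0
  p = 3
  (t (r) (r) (p)) = t(0, 0, 3) = 1
  r = 0
  p = 3
  (k (r) (p)) = k(0, 3) = 2
  (t (t (r) (r) (p)) (t (r) (r) (p)) (k (r) (p))) = t(1, 1, 2) = 1
  p = 3
  r = 0
  p = 3
  (u (p) (r) (p)) = u(3, 0, 3) = 1
  r = 0
  r = 0
  p = 3
  (g (r) (r) (p)) = g(0, 0, 3) = 0
  p = 3
  p = 3
  (w (p) (p)) = w(3, 3) = 1
  (g (u (p) (r) (p)) (g (r) (r) (p)) (w (p) (p))) = g(1, 0, 1) = 1
  p = 3
  r = 0
  p = 3
  (k (r) (p)) = k(0, 3) = 2
  r = 0
  r = 0
  p = 3
  (g (r) (r) (p)) = g(0, 0, 3) = 0
  (h (p) (k (r) (p)) (g (r) (r) (p))) = h(3, 2, 0) = 1
  (t (t (t (r) (r) (p)) (t (r) (r) (p)) (k (r) (p))) (g (u (p) (r) (p)) (g (r) (r) (p)) (w (p) (p))) (h (p) (k (r) (p)) (g (r) (r) (p)))) = t(1, 1, 1) = 1
  r = 0
  p = 3
  p = 3
  p = 3
  r = 0
  (h (p) (p) (r)) = h(3, 3, 0) = 2
  p = 3
  r = 0
  p = 3
  (u (p) (r) (p)) = u(3, 0, 3) = 1
  (h (p) (h (p) (p) (r)) (u (p) (r) (p))) = h(3, 2, 1) = 0
  (k (r) (h (p) (h (p) (p) (r)) (u (p) (r) (p)))) = k(0, 0) = 2
  (u (h (k (r) (h (p) (p) (r))) (m (u (p) (r) (p))) (g (t (r) (r) (p)) (u (p) (r) (p)) (k (r) (p)))) (t (t (t (r) (r) (p)) (t (r) (r) (p)) (k (r) (p))) (g (u (p) (r) (p)) (g (r) (r) (p)) (w (p) (p))) (h (p) (k (r) (p)) (g (r) (r) (p)))) (k (r) (h (p) (h (p) (p) (r)) (u (p) (r) (p))))) = u(3, 1, 2) = 2
  p = 3
  p = 3
  r = 0
  p = 3
  (u (p) (r) (p)) = u(3, 0, 3) = 1
  p = 3
  r = 0
  p = 3
  (u (p) (r) (p)) = u(3, 0, 3) = 1
  p = 3
  (t (u (p) (r) (p)) (u (p) (r) (p)) (p)) = t(1, 1, 3) = 1
  p = 3
  p = 3
  (w (p) (p)) = w(3, 3) = 1
  r = 0
  p = 3
  (k (r) (p)) = k(0, 3) = 2
  r = 0
  (h (w (p) (p)) (k (r) (p)) (r)) = h(1, 2, 0) = 0
  (u (p) (t (u (p) (r) (p)) (u (p) (r) (p)) (p)) (h (w (p) (p)) (k (r) (p)) (r))) = u(3, 1, 0) = 1
  r = 0
  r = 0
  p = 3
  (t (r) (r) (p)) = t(0, 0, 3) = 1
  r = 0
  p = 3
  (k (r) (p)) = k(0, 3) = 2
  (k (t (r) (r) (p)) (k (r) (p))) = k(1, 2) = 3
  p = 3
  p = 3
  (w (p) (p)) = w(3, 3) = 1
  r = 0
  (h (k (t (r) (r) (p)) (k (r) (p))) (w (p) (p)) (r)) = h(3, 1, 0) = 0
  (k (u (p) (t (u (p) (r) (p)) (u (p) (r) (p)) (p)) (h (w (p) (p)) (k (r) (p)) (r))) (h (k (t (r) (r) (p)) (k (r) (p))) (w (p) (p)) (r))) = k(1, 0) = 0
  (t (g (r) (t (u (p) (t (r) (r) (p)) (w (p) (p))) (g (g (r) (r) (p)) (g (r) (r) (p)) (k (r) (p))) (m (u (p) (r) (p)))) (m (r))) (u (h (k (r) (h (p) (p) (r))) (m (u (p) (r) (p))) (g (t (r) (r) (p)) (u (p) (r) (p)) (k (r) (p)))) (t (t (t (r) (r) (p)) (t (r) (r) (p)) (k (r) (p))) (g (u (p) (r) (p)) (g (r) (r) (p)) (w (p) (p))) (h (p) (k (r) (p)) (g (r) (r) (p)))) (k (r) (h (p) (h (p) (p) (r)) (u (p) (r) (p))))) (k (u (p) (t (u (p) (r) (p)) (u (p) (r) (p)) (p)) (h (w (p) (p)) (k (r) (p)) (r))) (h (k (t (r) (r) (p)) (k (r) (p))) (w (p) (p)) (r)))) = t(0, 2, 0) = 1

value = 1


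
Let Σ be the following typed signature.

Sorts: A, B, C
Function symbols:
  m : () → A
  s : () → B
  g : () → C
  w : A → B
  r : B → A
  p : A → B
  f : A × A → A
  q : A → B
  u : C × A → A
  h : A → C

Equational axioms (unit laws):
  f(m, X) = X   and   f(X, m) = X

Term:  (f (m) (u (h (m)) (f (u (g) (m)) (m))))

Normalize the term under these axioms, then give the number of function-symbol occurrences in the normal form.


size = 6

1. (f (m) (u (h (m)) (f (u (g) (m)) (m))))  →  (u (h (m)) (f (u (g) (m)) (m)))
2. (u (h (m)) (f (u (g) (m)) (m)))  →  (u (h (m)) (u (g) (m)))
normal form: (u (h (m)) (u (g) (m)))


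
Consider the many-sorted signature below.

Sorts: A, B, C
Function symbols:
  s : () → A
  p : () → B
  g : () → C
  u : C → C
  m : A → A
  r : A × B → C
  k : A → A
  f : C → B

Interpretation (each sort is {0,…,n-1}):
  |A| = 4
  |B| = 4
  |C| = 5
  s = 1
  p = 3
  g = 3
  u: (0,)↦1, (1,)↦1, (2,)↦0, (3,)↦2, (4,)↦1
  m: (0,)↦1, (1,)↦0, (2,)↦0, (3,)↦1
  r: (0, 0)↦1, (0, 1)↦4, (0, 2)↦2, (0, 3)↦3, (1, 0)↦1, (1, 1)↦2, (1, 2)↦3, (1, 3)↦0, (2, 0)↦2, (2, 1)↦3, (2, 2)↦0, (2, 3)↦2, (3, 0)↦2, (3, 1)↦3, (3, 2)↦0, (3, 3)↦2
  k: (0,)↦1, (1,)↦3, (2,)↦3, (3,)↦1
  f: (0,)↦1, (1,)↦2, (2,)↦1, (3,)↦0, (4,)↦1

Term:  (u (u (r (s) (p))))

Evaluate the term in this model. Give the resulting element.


value = 1

  s = 1
  p = 3
  (r (s) (p)) = r(1, 3) = 0
  (u (r (s) (p))) = u(0,) = 1
  (u (u (r (s) (p)))) = u(1,) = 1


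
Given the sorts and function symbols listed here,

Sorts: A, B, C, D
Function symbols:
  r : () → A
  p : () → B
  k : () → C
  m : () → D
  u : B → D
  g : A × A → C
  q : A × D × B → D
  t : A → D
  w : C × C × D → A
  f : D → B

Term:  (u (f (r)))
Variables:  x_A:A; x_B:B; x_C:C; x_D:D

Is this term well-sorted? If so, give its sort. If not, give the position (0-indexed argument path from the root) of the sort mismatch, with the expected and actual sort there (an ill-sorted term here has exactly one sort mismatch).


ill-sorted at position [0, 0]: expected D, got A

    (r) : A
  (f (r)) : ✗ arg 0 at [0, 0] has sort A, expected D


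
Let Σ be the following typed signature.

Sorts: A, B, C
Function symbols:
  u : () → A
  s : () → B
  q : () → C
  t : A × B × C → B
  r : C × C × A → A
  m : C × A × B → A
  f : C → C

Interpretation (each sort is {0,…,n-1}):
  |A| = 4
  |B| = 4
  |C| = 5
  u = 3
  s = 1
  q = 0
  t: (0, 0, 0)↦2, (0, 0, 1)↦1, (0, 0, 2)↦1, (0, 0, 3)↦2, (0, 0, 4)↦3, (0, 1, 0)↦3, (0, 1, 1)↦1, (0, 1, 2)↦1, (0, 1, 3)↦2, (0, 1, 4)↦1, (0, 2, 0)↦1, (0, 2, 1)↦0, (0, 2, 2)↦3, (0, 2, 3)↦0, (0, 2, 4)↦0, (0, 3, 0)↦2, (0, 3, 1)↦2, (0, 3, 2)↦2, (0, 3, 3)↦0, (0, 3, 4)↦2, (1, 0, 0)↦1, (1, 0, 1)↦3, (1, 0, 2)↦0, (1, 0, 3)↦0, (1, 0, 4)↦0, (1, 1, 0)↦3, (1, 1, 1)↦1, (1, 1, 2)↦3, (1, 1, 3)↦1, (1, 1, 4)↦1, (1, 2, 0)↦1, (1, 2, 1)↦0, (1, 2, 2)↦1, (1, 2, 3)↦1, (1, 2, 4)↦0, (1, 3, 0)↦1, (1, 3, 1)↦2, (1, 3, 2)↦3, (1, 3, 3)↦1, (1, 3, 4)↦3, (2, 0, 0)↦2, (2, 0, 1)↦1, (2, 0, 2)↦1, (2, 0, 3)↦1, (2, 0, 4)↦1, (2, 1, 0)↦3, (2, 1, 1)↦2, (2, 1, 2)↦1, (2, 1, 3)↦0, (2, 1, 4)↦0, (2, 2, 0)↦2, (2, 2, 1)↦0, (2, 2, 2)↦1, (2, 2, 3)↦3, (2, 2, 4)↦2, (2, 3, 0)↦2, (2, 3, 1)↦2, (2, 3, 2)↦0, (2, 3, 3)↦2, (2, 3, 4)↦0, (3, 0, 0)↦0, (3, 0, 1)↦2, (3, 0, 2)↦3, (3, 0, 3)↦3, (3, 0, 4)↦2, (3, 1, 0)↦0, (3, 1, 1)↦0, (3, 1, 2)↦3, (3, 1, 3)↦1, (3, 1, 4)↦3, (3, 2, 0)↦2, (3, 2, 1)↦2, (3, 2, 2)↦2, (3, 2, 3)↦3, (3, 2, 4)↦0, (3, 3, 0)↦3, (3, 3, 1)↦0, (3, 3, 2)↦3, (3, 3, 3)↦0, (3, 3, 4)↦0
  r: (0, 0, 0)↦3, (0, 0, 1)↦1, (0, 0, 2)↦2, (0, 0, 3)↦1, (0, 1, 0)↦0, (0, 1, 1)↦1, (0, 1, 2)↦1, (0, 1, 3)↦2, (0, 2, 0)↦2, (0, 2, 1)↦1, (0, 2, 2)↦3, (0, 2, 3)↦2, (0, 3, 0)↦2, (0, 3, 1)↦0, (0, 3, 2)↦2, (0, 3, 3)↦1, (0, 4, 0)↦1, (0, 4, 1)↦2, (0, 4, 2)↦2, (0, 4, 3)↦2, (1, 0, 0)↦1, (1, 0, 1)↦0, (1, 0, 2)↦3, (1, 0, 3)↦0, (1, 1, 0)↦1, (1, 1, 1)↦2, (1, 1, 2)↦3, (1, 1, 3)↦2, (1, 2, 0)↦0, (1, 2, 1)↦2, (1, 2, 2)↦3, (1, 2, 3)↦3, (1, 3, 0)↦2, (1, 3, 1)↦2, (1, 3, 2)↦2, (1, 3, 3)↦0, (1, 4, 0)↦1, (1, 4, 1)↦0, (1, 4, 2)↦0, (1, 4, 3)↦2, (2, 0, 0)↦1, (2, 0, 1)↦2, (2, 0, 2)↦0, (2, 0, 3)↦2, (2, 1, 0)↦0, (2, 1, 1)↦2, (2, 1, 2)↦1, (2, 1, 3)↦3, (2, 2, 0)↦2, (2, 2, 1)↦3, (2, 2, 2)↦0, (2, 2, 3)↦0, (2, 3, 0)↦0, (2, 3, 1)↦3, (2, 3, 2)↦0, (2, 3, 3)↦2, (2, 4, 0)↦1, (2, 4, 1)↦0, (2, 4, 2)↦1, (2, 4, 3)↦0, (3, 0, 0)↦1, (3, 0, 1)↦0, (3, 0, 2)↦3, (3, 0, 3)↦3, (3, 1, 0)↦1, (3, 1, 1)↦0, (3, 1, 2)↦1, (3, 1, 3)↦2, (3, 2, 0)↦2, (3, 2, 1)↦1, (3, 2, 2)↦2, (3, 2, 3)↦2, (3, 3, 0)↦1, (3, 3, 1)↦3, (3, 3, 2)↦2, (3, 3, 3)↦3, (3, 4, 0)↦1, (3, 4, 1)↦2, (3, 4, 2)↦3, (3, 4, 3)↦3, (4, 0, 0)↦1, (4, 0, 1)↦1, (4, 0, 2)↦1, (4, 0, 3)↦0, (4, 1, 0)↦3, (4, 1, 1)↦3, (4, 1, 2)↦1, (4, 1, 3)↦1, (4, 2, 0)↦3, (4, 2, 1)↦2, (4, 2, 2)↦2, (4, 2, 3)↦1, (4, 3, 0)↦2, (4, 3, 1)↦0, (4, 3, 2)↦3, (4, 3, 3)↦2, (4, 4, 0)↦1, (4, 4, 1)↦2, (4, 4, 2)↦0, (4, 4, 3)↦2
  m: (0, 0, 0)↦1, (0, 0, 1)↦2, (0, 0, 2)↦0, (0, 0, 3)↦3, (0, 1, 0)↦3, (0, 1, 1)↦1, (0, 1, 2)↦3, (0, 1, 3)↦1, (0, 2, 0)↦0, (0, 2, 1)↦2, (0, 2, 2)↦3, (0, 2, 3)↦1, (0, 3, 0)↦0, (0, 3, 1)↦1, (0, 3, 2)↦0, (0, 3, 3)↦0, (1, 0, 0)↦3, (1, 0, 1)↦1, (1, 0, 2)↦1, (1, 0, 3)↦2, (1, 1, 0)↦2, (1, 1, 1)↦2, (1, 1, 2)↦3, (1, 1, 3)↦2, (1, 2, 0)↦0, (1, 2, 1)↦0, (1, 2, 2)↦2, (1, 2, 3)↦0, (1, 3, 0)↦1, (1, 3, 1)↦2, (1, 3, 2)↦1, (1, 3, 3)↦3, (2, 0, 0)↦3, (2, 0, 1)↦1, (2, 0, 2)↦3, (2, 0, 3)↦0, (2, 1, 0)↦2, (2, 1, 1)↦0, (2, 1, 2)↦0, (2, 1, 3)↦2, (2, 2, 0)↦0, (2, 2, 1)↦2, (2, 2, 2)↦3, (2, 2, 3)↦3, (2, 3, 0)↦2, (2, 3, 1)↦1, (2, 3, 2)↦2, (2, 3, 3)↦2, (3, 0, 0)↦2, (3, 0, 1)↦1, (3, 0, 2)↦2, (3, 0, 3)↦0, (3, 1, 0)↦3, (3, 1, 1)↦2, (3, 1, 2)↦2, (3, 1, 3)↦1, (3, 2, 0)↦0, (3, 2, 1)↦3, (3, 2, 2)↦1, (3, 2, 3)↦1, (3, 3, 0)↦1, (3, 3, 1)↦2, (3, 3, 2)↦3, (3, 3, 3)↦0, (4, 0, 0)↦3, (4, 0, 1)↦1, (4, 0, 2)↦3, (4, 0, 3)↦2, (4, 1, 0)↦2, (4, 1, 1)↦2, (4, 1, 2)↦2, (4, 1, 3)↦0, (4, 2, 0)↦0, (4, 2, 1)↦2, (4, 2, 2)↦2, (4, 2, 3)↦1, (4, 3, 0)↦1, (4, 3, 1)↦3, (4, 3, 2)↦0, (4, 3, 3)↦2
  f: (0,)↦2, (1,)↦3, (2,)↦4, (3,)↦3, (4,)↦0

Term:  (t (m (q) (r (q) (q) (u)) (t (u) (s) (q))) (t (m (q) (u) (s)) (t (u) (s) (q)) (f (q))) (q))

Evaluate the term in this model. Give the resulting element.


  q = 0
  q = 0
  q = 0
  u = 3
  (r (q) (q) (u)) = r(0, 0, 3) = 1
  u = 3
  s = 1
  q = 0
  (t (u) (s) (q)) = t(3, 1, 0) = 0
  (m (q) (r (q) (q) (u)) (t (u) (s) (q))) = m(0, 1, 0) = 3
  q = 0
  u = 3
  s = 1
  (m (q) (u) (s)) = m(0, 3, 1) = 1
  u = 3
  s = 1
  q = 0
  (t (u) (s) (q)) = t(3, 1, 0) = 0
  q = 0
  (f (q)) = f(0,) = 2
  (t (m (q) (u) (s)) (t (u) (s) (q)) (f (q))) = t(1, 0, 2) = 0
  q = 0
  (t (m (q) (r (q) (q) (u)) (t (u) (s) (q))) (t (m (q) (u) (s)) (t (u) (s) (q)) (f (q))) (q)) = t(3, 0, 0) = 0

value = 0
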